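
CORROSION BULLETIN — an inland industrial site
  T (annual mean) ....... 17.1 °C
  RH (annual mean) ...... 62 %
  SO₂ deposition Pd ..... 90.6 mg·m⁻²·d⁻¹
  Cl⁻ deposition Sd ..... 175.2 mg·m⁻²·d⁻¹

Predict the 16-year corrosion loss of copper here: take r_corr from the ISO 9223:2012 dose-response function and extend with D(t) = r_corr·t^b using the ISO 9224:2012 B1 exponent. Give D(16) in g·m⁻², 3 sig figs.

copper: f(T) = -0.080·(T−10) [T>10 °C] = -0.5680
  sulphur-dioxide contribution → 0.3759 μm/a
  chloride contribution → 0.8907 μm/a
  total first-year rate 1.267 μm/a
Power-law: D(16) = r_corr · 16^0.667
  D(16) = 1.267 × 16^0.667 = 1.267 × 6.355 = 8.05 μm
  Mass loss = 8.05 μm × 8.96 g/cm³ = 72.13 g·m⁻²

D(16) = 72.1 g·m⁻²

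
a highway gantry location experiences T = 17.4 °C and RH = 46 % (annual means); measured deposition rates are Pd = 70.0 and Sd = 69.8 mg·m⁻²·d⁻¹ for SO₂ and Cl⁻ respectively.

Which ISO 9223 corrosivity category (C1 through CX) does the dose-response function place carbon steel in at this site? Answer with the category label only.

C3

carbon steel: f(T) = -0.054·(T−10) [T>10 °C] = -0.3996
  Pd branch = 1.77·Pd^0.52·e^(0.02·RH+f) = 27.13 μm/a
  Sd branch = 0.102·Sd^0.62·e^(0.033·RH+0.04·T) = 12.98 μm/a
  sum: 27.13 + 12.98 → r_corr = 40.11 μm/a
40.1 μm/a falls in (25, 50] for carbon steel → category C3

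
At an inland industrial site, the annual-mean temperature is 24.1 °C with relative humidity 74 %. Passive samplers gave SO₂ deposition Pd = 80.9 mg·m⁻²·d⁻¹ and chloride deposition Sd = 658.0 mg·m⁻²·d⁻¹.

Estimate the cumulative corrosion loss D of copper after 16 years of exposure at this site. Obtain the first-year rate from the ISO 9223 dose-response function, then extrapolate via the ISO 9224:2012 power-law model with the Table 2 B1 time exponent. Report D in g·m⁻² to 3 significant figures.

copper: f(T) = -0.080·(T−10) [T>10 °C] = -1.1280
  sulphur-dioxide contribution → 0.4232 μm/a
  chloride contribution → 2.764 μm/a
  total first-year rate 3.187 μm/a
Power-law: D(16) = r_corr · 16^0.667
  D(16) = 3.187 × 16^0.667 = 3.187 × 6.355 = 20.25 μm
  Mass loss = 20.25 μm × 8.96 g/cm³ = 181.5 g·m⁻²

D(16) = 181 g·m⁻²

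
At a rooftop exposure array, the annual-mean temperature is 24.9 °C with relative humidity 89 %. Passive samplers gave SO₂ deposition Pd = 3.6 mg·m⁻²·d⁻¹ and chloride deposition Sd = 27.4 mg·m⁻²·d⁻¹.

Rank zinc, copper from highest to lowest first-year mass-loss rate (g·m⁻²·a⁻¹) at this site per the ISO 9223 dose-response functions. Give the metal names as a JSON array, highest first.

zinc: T>10 °C ⇒ hinge -0.071·(24.9−10) = -1.0579
  SO₂ term: 0.0129·3.6^0.44·exp(0.046·89-1.0579) = 0.472
  Cl⁻ term: 0.0175·27.4^0.57·exp(0.008·89+0.085·24.9) = 1.954
  r_corr = 0.472 + 1.954 = 2.426 μm/a
  mass loss = 2.426 μm/a × 7.14 g/cm³ = 17.32 g·m⁻²·a⁻¹
copper: temperature factor f = -0.080·(14.9) = -1.1920
  SO₂ term: 0.0053·3.6^0.26·exp(0.059·89-1.1920) = 0.4283
  Cl⁻ term: 0.01025·27.4^0.27·exp(0.036·89+0.049·24.9) = 2.091
  sum: 0.4283 + 2.091 → r_corr = 2.519 μm/a
  mass loss = 2.519 μm/a × 8.96 g/cm³ = 22.57 g·m⁻²·a⁻¹
Ordering by g·m⁻²·a⁻¹: copper (22.6) > zinc (17.3)

["copper", "zinc"]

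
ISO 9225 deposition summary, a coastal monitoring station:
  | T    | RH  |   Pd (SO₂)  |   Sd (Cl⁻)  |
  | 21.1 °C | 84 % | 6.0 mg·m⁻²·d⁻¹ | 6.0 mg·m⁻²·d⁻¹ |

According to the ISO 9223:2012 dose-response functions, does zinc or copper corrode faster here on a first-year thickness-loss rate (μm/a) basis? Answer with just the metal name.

zinc: f(T) = -0.071·(T−10) [T>10 °C] = -0.7881
  SO₂ term: 0.0129·6.0^0.44·exp(0.046·84-0.7881) = 0.6149
  Cl⁻ term: 0.0175·6.0^0.57·exp(0.008·84+0.085·21.1) = 0.5719
  sum: 0.6149 + 0.5719 → r_corr = 1.187 μm/a
copper: temperature factor f = -0.080·(11.1) = -0.8880
  Pd branch = 0.0053·Pd^0.26·e^(0.059·RH+f) = 0.4935 μm/a
  Sd branch = 0.01025·Sd^0.27·e^(0.036·RH+0.049·T) = 0.9619 μm/a
  r_corr = 0.4935 + 0.9619 = 1.455 μm/a
Ordering by μm/a: copper (1.46) > zinc (1.19)

copper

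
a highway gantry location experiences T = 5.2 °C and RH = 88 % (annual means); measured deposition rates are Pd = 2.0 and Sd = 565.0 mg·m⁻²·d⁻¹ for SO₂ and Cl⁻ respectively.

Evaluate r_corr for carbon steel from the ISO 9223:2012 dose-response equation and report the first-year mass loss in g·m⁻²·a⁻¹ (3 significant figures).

r_corr = 971 g·m⁻²·a⁻¹

carbon steel: temperature factor f = +0.150·(-4.8) = -0.7200
  Pd branch = 1.77·Pd^0.52·e^(0.02·RH+f) = 7.181 μm/a
  Cl⁻ term: 0.102·565.0^0.62·exp(0.033·88+0.04·5.2) = 116.5
  sum: 7.181 + 116.5 → r_corr = 123.7 μm/a
Convert to mass loss: 123.7 μm/a × 7.85 g/cm³ = 971 g·m⁻²·a⁻¹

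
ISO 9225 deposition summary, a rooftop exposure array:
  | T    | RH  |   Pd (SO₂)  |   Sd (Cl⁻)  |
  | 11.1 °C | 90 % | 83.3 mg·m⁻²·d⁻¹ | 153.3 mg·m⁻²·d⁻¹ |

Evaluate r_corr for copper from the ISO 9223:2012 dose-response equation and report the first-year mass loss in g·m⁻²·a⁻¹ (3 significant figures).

copper: T>10 °C ⇒ hinge -0.080·(11.1−10) = -0.0880
  Pd branch = 0.0053·Pd^0.26·e^(0.059·RH+f) = 3.101 μm/a
  Cl⁻ term: 0.01025·153.3^0.27·exp(0.036·90+0.049·11.1) = 1.754
  r_corr = 3.101 + 1.754 = 4.856 μm/a
Convert to mass loss: 4.856 μm/a × 8.96 g/cm³ = 43.51 g·m⁻²·a⁻¹

r_corr = 43.5 g·m⁻²·a⁻¹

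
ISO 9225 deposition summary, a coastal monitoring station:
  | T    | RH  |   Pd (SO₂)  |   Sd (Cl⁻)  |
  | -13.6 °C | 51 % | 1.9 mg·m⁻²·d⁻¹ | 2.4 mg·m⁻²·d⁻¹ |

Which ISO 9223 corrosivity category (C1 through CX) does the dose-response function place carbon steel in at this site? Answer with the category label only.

carbon steel: temperature factor f = +0.150·(-23.6) = -3.5400
  sulphur-dioxide contribution → 0.1988 μm/a
  chloride contribution → 0.5483 μm/a
  total first-year rate 0.7471 μm/a
0.747 μm/a falls in (0, 1.3] for carbon steel → category C1

C1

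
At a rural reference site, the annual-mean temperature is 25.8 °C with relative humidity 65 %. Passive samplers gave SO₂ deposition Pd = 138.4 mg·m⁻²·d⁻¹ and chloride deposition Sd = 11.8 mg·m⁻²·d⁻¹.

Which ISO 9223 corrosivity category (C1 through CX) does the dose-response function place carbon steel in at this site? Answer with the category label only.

C3

carbon steel: temperature factor f = -0.054·(15.8) = -0.8532
  Pd branch = 1.77·Pd^0.52·e^(0.02·RH+f) = 35.93 μm/a
  Sd branch = 0.102·Sd^0.62·e^(0.033·RH+0.04·T) = 11.3 μm/a
  r_corr = 35.93 + 11.3 = 47.22 μm/a
ISO 9223 Table 2 (carbon steel): 25 < 47.2 ≤ 50 μm/a ⇒ C3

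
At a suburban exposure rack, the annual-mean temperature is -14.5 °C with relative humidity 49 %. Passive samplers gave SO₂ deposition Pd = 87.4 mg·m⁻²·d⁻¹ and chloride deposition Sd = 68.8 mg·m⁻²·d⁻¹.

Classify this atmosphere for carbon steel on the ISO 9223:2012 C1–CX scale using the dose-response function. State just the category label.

C2

carbon steel: T≤10 °C ⇒ hinge +0.150·(-14.5−10) = -3.6750
  sulphur-dioxide contribution → 1.222 μm/a
  chloride contribution → 3.965 μm/a
  total first-year rate 5.187 μm/a
ISO 9223 Table 2 (carbon steel): 1.3 < 5.19 ≤ 25 μm/a ⇒ C2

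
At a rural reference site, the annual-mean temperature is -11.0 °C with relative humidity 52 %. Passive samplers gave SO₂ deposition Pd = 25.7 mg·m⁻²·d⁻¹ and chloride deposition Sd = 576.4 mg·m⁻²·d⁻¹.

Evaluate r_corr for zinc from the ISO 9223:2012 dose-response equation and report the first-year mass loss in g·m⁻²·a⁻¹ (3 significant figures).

zinc: T≤10 °C ⇒ hinge +0.038·(-11.0−10) = -0.7980
  sulphur-dioxide contribution → 0.265 μm/a
  chloride contribution → 0.3902 μm/a
  total first-year rate 0.6552 μm/a
Convert to mass loss: 0.6552 μm/a × 7.14 g/cm³ = 4.678 g·m⁻²·a⁻¹

r_corr = 4.68 g·m⁻²·a⁻¹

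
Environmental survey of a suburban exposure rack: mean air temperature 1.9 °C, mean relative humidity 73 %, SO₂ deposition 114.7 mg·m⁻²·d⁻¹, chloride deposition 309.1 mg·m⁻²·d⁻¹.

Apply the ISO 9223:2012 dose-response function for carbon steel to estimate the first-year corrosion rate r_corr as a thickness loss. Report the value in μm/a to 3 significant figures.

carbon steel: temperature factor f = +0.150·(-8.1) = -1.2150
  sulphur-dioxide contribution → 26.63 μm/a
  chloride contribution → 42.82 μm/a
  total first-year rate 69.45 μm/a

r_corr = 69.5 μm/a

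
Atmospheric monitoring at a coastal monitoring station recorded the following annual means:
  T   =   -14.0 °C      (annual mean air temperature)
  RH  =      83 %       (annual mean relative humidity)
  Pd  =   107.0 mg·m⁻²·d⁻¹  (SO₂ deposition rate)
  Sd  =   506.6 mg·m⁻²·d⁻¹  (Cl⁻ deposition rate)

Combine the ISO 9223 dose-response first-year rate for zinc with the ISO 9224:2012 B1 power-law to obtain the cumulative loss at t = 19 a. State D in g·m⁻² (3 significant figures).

D(19) = 172 g·m⁻²

zinc: temperature factor f = +0.038·(-24.0) = -0.9120
  sulphur-dioxide contribution → 1.843 μm/a
  chloride contribution → 0.36 μm/a
  ⇒ r_corr(zinc) = 2.203 μm/a
Long-term exponent b (ISO 9224 Table 2, B1) = 0.813
  D(19) = 2.203 × 19^0.813 = 2.203 × 10.96 = 24.14 μm
  Mass loss = 24.14 μm × 7.14 g/cm³ = 172.3 g·m⁻²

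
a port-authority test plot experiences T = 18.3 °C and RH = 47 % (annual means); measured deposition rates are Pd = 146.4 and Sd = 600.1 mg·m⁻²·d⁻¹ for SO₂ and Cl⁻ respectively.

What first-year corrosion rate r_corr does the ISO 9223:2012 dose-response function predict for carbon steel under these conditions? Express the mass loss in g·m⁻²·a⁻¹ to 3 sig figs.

r_corr = 718 g·m⁻²·a⁻¹

carbon steel: temperature factor f = -0.054·(8.3) = -0.4482
  sulphur-dioxide contribution → 38.69 μm/a
  chloride contribution → 52.8 μm/a
  ⇒ r_corr(carbon steel) = 91.49 μm/a
Convert to mass loss: 91.49 μm/a × 7.85 g/cm³ = 718.2 g·m⁻²·a⁻¹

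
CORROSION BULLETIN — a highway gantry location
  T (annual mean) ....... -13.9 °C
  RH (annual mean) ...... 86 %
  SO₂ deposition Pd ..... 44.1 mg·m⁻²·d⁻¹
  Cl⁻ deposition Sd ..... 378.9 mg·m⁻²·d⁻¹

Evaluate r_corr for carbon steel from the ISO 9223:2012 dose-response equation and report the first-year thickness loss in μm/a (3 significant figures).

carbon steel: T≤10 °C ⇒ hinge +0.150·(-13.9−10) = -3.5850
  SO₂ term: 1.77·44.1^0.52·exp(0.02·86-3.5850) = 1.964
  Sd branch = 0.102·Sd^0.62·e^(0.033·RH+0.04·T) = 39.66 μm/a
  sum: 1.964 + 39.66 → r_corr = 41.62 μm/a

r_corr = 41.6 μm/a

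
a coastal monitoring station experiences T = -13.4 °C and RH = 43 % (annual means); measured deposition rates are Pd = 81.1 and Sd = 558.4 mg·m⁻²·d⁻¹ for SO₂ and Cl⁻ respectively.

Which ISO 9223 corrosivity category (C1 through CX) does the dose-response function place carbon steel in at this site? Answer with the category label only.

C2

carbon steel: T≤10 °C ⇒ hinge +0.150·(-13.4−10) = -3.5100
  SO₂ term: 1.77·81.1^0.52·exp(0.02·43-3.5100) = 1.23
  Cl⁻ term: 0.102·558.4^0.62·exp(0.033·43+0.04·-13.4) = 12.45
  sum: 1.23 + 12.45 → r_corr = 13.68 μm/a
ISO 9223 Table 2 (carbon steel): 1.3 < 13.7 ≤ 25 μm/a ⇒ C2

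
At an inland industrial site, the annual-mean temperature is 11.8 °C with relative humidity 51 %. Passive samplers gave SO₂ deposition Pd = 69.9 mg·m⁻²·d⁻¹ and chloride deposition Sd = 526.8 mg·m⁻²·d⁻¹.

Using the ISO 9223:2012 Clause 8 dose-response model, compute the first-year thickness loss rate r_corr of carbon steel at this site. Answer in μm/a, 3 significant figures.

carbon steel: T>10 °C ⇒ hinge -0.054·(11.8−10) = -0.0972
  Pd branch = 1.77·Pd^0.52·e^(0.02·RH+f) = 40.54 μm/a
  Cl⁻ term: 0.102·526.8^0.62·exp(0.033·51+0.04·11.8) = 42.85
  sum: 40.54 + 42.85 → r_corr = 83.39 μm/a

r_corr = 83.4 μm/a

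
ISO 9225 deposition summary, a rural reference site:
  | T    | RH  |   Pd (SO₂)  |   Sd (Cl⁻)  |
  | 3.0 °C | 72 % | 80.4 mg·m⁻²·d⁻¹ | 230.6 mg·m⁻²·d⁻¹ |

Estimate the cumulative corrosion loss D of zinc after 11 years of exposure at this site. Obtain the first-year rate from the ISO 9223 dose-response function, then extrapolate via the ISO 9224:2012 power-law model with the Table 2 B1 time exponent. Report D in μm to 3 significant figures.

zinc: f(T) = +0.038·(T−10) [T≤10 °C] = -0.2660
  SO₂ term: 0.0129·80.4^0.44·exp(0.046·72-0.2660) = 1.87
  Cl⁻ term: 0.0175·230.6^0.57·exp(0.008·72+0.085·3.0) = 0.8928
  sum: 1.87 + 0.8928 → r_corr = 2.762 μm/a
Power-law: D(11) = r_corr · 11^0.813
  D(11) = 2.762 × 11^0.813 = 2.762 × 7.025 = 19.41 μm

D(11) = 19.4 μm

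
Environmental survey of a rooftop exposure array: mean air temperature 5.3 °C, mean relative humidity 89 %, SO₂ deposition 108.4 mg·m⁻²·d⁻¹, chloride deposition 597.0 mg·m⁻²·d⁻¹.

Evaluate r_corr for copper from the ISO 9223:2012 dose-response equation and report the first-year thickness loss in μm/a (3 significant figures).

copper: f(T) = +0.126·(T−10) [T≤10 °C] = -0.5922
  Pd branch = 0.0053·Pd^0.26·e^(0.059·RH+f) = 1.891 μm/a
  Sd branch = 0.01025·Sd^0.27·e^(0.036·RH+0.049·T) = 1.839 μm/a
  sum: 1.891 + 1.839 → r_corr = 3.73 μm/a

r_corr = 3.73 μm/a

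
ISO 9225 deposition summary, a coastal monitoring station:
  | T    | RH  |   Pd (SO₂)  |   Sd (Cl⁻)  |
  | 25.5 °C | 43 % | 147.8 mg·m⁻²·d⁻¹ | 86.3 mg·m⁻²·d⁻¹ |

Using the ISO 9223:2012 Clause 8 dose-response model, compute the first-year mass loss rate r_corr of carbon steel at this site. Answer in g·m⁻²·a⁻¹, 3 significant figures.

r_corr = 337 g·m⁻²·a⁻¹

carbon steel: temperature factor f = -0.054·(15.5) = -0.8370
  Pd branch = 1.77·Pd^0.52·e^(0.02·RH+f) = 24.33 μm/a
  Cl⁻ term: 0.102·86.3^0.62·exp(0.033·43+0.04·25.5) = 18.54
  r_corr = 24.33 + 18.54 = 42.88 μm/a
Convert to mass loss: 42.88 μm/a × 7.85 g/cm³ = 336.6 g·m⁻²·a⁻¹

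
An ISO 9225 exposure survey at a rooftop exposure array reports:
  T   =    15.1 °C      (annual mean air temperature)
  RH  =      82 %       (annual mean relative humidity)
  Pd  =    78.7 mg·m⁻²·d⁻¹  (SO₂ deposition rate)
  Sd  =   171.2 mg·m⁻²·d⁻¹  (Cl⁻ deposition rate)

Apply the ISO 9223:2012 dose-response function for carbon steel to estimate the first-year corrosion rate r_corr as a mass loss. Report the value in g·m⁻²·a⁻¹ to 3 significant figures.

r_corr = 1.06e+03 g·m⁻²·a⁻¹

carbon steel: temperature factor f = -0.054·(5.1) = -0.2754
  Pd branch = 1.77·Pd^0.52·e^(0.02·RH+f) = 67.07 μm/a
  Sd branch = 0.102·Sd^0.62·e^(0.033·RH+0.04·T) = 67.75 μm/a
  r_corr = 67.07 + 67.75 = 134.8 μm/a
Convert to mass loss: 134.8 μm/a × 7.85 g/cm³ = 1058 g·m⁻²·a⁻¹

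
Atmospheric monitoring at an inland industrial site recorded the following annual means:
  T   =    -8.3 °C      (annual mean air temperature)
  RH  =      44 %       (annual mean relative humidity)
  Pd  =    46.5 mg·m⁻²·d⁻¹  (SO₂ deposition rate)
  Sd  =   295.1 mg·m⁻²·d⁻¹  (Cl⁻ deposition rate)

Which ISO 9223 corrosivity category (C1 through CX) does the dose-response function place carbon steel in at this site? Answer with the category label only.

C2

carbon steel: temperature factor f = +0.150·(-18.3) = -2.7450
  sulphur-dioxide contribution → 2.019 μm/a
  chloride contribution → 10.63 μm/a
  ⇒ r_corr(carbon steel) = 12.65 μm/a
Category bounds: 1.3…25 μm/a bracket r_corr ⇒ C2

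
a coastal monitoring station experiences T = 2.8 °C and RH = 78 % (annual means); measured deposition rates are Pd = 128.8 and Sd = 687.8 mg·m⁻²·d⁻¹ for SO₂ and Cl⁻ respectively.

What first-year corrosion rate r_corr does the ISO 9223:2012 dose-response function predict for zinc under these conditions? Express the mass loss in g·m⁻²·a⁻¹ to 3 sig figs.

r_corr = 33.7 g·m⁻²·a⁻¹

zinc: f(T) = +0.038·(T−10) [T≤10 °C] = -0.2736
  Pd branch = 0.0129·Pd^0.44·e^(0.046·RH+f) = 3.009 μm/a
  Sd branch = 0.0175·Sd^0.57·e^(0.008·RH+0.085·T) = 1.717 μm/a
  r_corr = 3.009 + 1.717 = 4.726 μm/a
Convert to mass loss: 4.726 μm/a × 7.14 g/cm³ = 33.74 g·m⁻²·a⁻¹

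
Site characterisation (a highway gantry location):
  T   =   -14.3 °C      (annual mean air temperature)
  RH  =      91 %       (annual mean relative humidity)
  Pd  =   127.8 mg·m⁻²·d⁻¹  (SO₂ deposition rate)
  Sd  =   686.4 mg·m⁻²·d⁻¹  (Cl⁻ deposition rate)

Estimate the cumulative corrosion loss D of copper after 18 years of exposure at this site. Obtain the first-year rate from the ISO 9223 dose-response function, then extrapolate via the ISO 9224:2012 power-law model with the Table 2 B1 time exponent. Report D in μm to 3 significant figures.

copper: T≤10 °C ⇒ hinge +0.126·(-14.3−10) = -3.0618
  SO₂ term: 0.0053·127.8^0.26·exp(0.059·91-3.0618) = 0.1879
  Sd branch = 0.01025·Sd^0.27·e^(0.036·RH+0.049·T) = 0.7853 μm/a
  r_corr = 0.1879 + 0.7853 = 0.9732 μm/a
Long-term exponent b (ISO 9224 Table 2, B1) = 0.667
  D(18) = 0.9732 × 18^0.667 = 0.9732 × 6.875 = 6.691 μm

D(18) = 6.69 μm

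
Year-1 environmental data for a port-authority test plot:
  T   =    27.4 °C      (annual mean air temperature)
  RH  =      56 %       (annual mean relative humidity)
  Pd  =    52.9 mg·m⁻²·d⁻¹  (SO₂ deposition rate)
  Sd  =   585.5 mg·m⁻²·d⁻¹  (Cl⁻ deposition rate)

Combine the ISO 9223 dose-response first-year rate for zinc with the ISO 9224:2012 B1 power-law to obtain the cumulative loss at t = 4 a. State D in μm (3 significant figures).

zinc: T>10 °C ⇒ hinge -0.071·(27.4−10) = -1.2354
  SO₂ term: 0.0129·52.9^0.44·exp(0.046·56-1.2354) = 0.2826
  Cl⁻ term: 0.0175·585.5^0.57·exp(0.008·56+0.085·27.4) = 10.63
  r_corr = 0.2826 + 10.63 = 10.91 μm/a
ISO 9224: D(t) = r_corr · t^b with b = 0.813 (zinc, B1)
  D(4) = 10.91 × 4^0.813 = 10.91 × 3.087 = 33.68 μm

D(4) = 33.7 μm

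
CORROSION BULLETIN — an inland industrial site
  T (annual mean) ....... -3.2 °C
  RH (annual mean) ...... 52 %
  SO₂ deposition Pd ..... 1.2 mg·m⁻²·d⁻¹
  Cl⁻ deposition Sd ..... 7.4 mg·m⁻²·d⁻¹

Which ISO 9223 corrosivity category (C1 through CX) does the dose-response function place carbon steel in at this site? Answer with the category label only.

C2

carbon steel: f(T) = +0.150·(T−10) [T≤10 °C] = -1.9800
  SO₂ term: 1.77·1.2^0.52·exp(0.02·52-1.9800) = 0.7602
  Cl⁻ term: 0.102·7.4^0.62·exp(0.033·52+0.04·-3.2) = 1.727
  sum: 0.7602 + 1.727 → r_corr = 2.487 μm/a
ISO 9223 Table 2 (carbon steel): 1.3 < 2.49 ≤ 25 μm/a ⇒ C2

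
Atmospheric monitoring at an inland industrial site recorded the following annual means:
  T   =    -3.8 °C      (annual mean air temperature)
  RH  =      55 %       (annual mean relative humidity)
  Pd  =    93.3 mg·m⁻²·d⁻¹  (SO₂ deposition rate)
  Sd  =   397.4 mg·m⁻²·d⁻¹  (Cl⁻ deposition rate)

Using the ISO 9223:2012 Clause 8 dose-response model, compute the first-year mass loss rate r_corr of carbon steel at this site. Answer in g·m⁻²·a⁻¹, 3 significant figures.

carbon steel: f(T) = +0.150·(T−10) [T≤10 °C] = -2.0700
  SO₂ term: 1.77·93.3^0.52·exp(0.02·55-2.0700) = 7.097
  Cl⁻ term: 0.102·397.4^0.62·exp(0.033·55+0.04·-3.8) = 22
  r_corr = 7.097 + 22 = 29.09 μm/a
Convert to mass loss: 29.09 μm/a × 7.85 g/cm³ = 228.4 g·m⁻²·a⁻¹

r_corr = 228 g·m⁻²·a⁻¹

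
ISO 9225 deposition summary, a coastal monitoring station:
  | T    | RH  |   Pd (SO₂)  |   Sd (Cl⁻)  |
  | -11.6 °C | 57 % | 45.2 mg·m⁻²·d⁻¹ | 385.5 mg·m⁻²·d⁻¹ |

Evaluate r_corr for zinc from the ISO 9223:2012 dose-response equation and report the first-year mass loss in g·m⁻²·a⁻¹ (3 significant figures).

r_corr = 5.17 g·m⁻²·a⁻¹

zinc: T≤10 °C ⇒ hinge +0.038·(-11.6−10) = -0.8208
  sulphur-dioxide contribution → 0.4179 μm/a
  chloride contribution → 0.3068 μm/a
  ⇒ r_corr(zinc) = 0.7248 μm/a
Convert to mass loss: 0.7248 μm/a × 7.14 g/cm³ = 5.175 g·m⁻²·a⁻¹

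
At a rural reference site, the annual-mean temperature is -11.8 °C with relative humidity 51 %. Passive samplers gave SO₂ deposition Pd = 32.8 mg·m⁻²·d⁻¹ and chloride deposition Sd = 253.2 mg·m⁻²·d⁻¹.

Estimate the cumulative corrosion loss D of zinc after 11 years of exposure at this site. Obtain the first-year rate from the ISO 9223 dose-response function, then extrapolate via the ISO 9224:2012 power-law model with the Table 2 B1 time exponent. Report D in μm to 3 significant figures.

zinc: T≤10 °C ⇒ hinge +0.038·(-11.8−10) = -0.8284
  sulphur-dioxide contribution → 0.2733 μm/a
  chloride contribution → 0.2263 μm/a
  total first-year rate 0.4996 μm/a
ISO 9224: D(t) = r_corr · t^b with b = 0.813 (zinc, B1)
  D(11) = 0.4996 × 11^0.813 = 0.4996 × 7.025 = 3.51 μm

D(11) = 3.51 μm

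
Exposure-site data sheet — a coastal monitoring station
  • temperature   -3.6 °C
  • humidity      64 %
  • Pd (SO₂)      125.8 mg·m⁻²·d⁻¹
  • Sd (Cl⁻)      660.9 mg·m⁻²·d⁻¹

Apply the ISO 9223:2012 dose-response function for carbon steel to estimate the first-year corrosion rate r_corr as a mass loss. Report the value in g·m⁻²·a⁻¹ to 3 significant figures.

carbon steel: temperature factor f = +0.150·(-13.6) = -2.0400
  Pd branch = 1.77·Pd^0.52·e^(0.02·RH+f) = 10.23 μm/a
  Sd branch = 0.102·Sd^0.62·e^(0.033·RH+0.04·T) = 40.9 μm/a
  r_corr = 10.23 + 40.9 = 51.13 μm/a
Convert to mass loss: 51.13 μm/a × 7.85 g/cm³ = 401.4 g·m⁻²·a⁻¹

r_corr = 401 g·m⁻²·a⁻¹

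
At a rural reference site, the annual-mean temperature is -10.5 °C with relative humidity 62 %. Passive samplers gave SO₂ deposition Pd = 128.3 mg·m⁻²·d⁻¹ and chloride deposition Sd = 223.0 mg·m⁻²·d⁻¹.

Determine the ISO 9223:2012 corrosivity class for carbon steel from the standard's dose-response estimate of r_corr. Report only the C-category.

carbon steel: temperature factor f = +0.150·(-20.5) = -3.0750
  SO₂ term: 1.77·128.3^0.52·exp(0.02·62-3.0750) = 3.526
  Sd branch = 0.102·Sd^0.62·e^(0.033·RH+0.04·T) = 14.82 μm/a
  r_corr = 3.526 + 14.82 = 18.34 μm/a
18.3 μm/a falls in (1.3, 25] for carbon steel → category C2

C2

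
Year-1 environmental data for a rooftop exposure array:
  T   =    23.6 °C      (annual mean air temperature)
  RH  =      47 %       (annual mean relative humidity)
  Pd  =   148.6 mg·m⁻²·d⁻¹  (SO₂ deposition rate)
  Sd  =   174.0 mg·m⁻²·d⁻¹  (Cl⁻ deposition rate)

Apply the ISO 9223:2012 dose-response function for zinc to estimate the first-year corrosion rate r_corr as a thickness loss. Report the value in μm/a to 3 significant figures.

zinc: temperature factor f = -0.071·(13.6) = -0.9656
  Pd branch = 0.0129·Pd^0.44·e^(0.046·RH+f) = 0.3854 μm/a
  Cl⁻ term: 0.0175·174.0^0.57·exp(0.008·47+0.085·23.6) = 3.586
  sum: 0.3854 + 3.586 → r_corr = 3.972 μm/a

r_corr = 3.97 μm/a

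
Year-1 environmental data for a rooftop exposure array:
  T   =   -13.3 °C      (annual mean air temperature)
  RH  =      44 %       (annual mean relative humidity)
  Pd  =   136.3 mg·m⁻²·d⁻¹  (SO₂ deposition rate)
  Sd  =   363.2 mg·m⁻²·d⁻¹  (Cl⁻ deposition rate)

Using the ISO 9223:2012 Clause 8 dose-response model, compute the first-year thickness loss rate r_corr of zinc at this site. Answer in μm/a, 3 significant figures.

r_corr = 0.581 μm/a

zinc: temperature factor f = +0.038·(-23.3) = -0.8854
  Pd branch = 0.0129·Pd^0.44·e^(0.046·RH+f) = 0.3502 μm/a
  Sd branch = 0.0175·Sd^0.57·e^(0.008·RH+0.085·T) = 0.2313 μm/a
  r_corr = 0.3502 + 0.2313 = 0.5815 μm/a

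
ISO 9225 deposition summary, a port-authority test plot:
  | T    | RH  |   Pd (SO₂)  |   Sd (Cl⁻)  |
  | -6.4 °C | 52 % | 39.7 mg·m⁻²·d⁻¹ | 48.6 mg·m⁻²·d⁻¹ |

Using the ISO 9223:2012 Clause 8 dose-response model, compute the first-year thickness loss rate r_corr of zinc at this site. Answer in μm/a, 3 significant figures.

zinc: T≤10 °C ⇒ hinge +0.038·(-6.4−10) = -0.6232
  sulphur-dioxide contribution → 0.3822 μm/a
  chloride contribution → 0.1409 μm/a
  ⇒ r_corr(zinc) = 0.523 μm/a

r_corr = 0.523 μm/a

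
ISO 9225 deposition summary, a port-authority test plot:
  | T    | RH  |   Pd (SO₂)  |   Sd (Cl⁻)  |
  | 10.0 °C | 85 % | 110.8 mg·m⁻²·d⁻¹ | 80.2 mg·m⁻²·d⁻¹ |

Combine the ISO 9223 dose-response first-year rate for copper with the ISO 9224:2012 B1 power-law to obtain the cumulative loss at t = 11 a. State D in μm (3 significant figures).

copper: temperature factor f = +0.126·(0.0) = +0.0000
  SO₂ term: 0.0053·110.8^0.26·exp(0.059·85+0.0000) = 2.715
  Sd branch = 0.01025·Sd^0.27·e^(0.036·RH+0.049·T) = 1.166 μm/a
  sum: 2.715 + 1.166 → r_corr = 3.881 μm/a
ISO 9224: D(t) = r_corr · t^b with b = 0.667 (copper, B1)
  D(11) = 3.881 × 11^0.667 = 3.881 × 4.95 = 19.21 μm

D(11) = 19.2 μm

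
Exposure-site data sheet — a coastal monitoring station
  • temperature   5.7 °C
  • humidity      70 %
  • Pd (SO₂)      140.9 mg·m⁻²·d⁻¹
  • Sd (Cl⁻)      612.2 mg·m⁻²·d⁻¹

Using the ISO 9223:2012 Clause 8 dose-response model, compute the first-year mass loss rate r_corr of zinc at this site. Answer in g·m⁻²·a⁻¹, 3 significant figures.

r_corr = 31.0 g·m⁻²·a⁻¹

zinc: f(T) = +0.038·(T−10) [T≤10 °C] = -0.1634
  SO₂ term: 0.0129·140.9^0.44·exp(0.046·70-0.1634) = 2.419
  Cl⁻ term: 0.0175·612.2^0.57·exp(0.008·70+0.085·5.7) = 1.928
  sum: 2.419 + 1.928 → r_corr = 4.347 μm/a
Convert to mass loss: 4.347 μm/a × 7.14 g/cm³ = 31.04 g·m⁻²·a⁻¹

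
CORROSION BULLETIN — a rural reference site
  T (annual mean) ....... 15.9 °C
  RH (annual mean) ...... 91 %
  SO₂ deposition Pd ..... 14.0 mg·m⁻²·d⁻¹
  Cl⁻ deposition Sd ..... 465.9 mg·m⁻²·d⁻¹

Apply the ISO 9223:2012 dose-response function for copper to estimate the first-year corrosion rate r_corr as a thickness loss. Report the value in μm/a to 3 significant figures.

r_corr = 4.52 μm/a

copper: f(T) = -0.080·(T−10) [T>10 °C] = -0.4720
  Pd branch = 0.0053·Pd^0.26·e^(0.059·RH+f) = 1.409 μm/a
  Cl⁻ term: 0.01025·465.9^0.27·exp(0.036·91+0.049·15.9) = 3.106
  sum: 1.409 + 3.106 → r_corr = 4.516 μm/a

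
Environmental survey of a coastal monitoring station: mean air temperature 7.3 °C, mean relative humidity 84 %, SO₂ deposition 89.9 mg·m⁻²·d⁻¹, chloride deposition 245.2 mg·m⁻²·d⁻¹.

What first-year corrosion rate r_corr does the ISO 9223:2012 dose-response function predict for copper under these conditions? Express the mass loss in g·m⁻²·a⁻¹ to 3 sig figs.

copper: f(T) = +0.126·(T−10) [T≤10 °C] = -0.3402
  SO₂ term: 0.0053·89.9^0.26·exp(0.059·84-0.3402) = 1.725
  Sd branch = 0.01025·Sd^0.27·e^(0.036·RH+0.049·T) = 1.332 μm/a
  r_corr = 1.725 + 1.332 = 3.057 μm/a
Convert to mass loss: 3.057 μm/a × 8.96 g/cm³ = 27.39 g·m⁻²·a⁻¹

r_corr = 27.4 g·m⁻²·a⁻¹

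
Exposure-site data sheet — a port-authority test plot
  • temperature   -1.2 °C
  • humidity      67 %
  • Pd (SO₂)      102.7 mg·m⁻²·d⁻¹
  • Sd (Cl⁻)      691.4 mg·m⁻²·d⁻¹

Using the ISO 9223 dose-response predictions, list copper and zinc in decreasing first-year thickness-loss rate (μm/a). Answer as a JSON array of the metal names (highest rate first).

["zinc", "copper"]

copper: T≤10 °C ⇒ hinge +0.126·(-1.2−10) = -1.4112
  Pd branch = 0.0053·Pd^0.26·e^(0.059·RH+f) = 0.2245 μm/a
  Cl⁻ term: 0.01025·691.4^0.27·exp(0.036·67+0.049·-1.2) = 0.6301
  r_corr = 0.2245 + 0.6301 = 0.8546 μm/a
zinc: temperature factor f = +0.038·(-11.2) = -0.4256
  SO₂ term: 0.0129·102.7^0.44·exp(0.046·67-0.4256) = 1.41
  Cl⁻ term: 0.0175·691.4^0.57·exp(0.008·67+0.085·-1.2) = 1.122
  r_corr = 1.41 + 1.122 = 2.533 μm/a
Ordering by μm/a: zinc (2.53) > copper (0.855)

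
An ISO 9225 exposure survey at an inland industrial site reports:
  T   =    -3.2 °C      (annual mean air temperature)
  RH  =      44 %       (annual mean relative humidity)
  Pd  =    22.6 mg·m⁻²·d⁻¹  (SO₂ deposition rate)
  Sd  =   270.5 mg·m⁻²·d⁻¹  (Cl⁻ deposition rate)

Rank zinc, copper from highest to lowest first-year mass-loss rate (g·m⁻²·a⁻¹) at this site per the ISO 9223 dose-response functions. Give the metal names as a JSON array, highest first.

["zinc", "copper"]

zinc: T≤10 °C ⇒ hinge +0.038·(-3.2−10) = -0.5016
  SO₂ term: 0.0129·22.6^0.44·exp(0.046·44-0.5016) = 0.2331
  Sd branch = 0.0175·Sd^0.57·e^(0.008·RH+0.085·T) = 0.4614 μm/a
  r_corr = 0.2331 + 0.4614 = 0.6946 μm/a
  mass loss = 0.6946 μm/a × 7.14 g/cm³ = 4.959 g·m⁻²·a⁻¹
copper: temperature factor f = +0.126·(-13.2) = -1.6632
  Pd branch = 0.0053·Pd^0.26·e^(0.059·RH+f) = 0.0303 μm/a
  Sd branch = 0.01025·Sd^0.27·e^(0.036·RH+0.049·T) = 0.1937 μm/a
  r_corr = 0.0303 + 0.1937 = 0.224 μm/a
  mass loss = 0.224 μm/a × 8.96 g/cm³ = 2.007 g·m⁻²·a⁻¹
Ordering by g·m⁻²·a⁻¹: zinc (4.96) > copper (2.01)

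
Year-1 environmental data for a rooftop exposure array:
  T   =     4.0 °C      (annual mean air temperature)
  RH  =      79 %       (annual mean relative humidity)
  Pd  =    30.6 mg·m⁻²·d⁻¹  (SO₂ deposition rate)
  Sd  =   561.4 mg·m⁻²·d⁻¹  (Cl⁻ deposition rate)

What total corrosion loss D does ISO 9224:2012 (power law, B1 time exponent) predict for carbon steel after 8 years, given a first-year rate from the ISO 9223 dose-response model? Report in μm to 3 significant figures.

D(8) = 305 μm

carbon steel: temperature factor f = +0.150·(-6.0) = -0.9000
  SO₂ term: 1.77·30.6^0.52·exp(0.02·79-0.9000) = 20.7
  Cl⁻ term: 0.102·561.4^0.62·exp(0.033·79+0.04·4.0) = 82.19
  sum: 20.7 + 82.19 → r_corr = 102.9 μm/a
Long-term exponent b (ISO 9224 Table 2, B1) = 0.523
  D(8) = 102.9 × 8^0.523 = 102.9 × 2.967 = 305.3 μm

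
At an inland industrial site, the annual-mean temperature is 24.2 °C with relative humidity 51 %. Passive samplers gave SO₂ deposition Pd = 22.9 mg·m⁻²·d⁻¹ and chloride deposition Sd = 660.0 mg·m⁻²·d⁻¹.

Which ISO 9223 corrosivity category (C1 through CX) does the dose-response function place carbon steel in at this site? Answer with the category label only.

carbon steel: T>10 °C ⇒ hinge -0.054·(24.2−10) = -0.7668
  Pd branch = 1.77·Pd^0.52·e^(0.02·RH+f) = 11.62 μm/a
  Sd branch = 0.102·Sd^0.62·e^(0.033·RH+0.04·T) = 80.92 μm/a
  sum: 11.62 + 80.92 → r_corr = 92.53 μm/a
92.5 μm/a falls in (80, 200] for carbon steel → category C5

C5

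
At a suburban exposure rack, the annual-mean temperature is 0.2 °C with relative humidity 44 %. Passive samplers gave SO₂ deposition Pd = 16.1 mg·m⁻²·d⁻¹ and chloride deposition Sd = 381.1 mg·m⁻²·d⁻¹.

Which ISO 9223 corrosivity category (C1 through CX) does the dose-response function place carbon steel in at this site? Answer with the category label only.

C2

carbon steel: f(T) = +0.150·(T−10) [T≤10 °C] = -1.4700
  SO₂ term: 1.77·16.1^0.52·exp(0.02·44-1.4700) = 4.162
  Sd branch = 0.102·Sd^0.62·e^(0.033·RH+0.04·T) = 17.5 μm/a
  r_corr = 4.162 + 17.5 = 21.66 μm/a
Category bounds: 1.3…25 μm/a bracket r_corr ⇒ C2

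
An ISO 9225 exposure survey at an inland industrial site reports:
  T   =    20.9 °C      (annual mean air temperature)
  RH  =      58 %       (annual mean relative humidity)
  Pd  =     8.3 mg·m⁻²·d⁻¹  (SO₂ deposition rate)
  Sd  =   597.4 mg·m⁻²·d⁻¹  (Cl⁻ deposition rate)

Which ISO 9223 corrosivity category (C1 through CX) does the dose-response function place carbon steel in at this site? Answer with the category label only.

C5

carbon steel: temperature factor f = -0.054·(10.9) = -0.5886
  sulphur-dioxide contribution → 9.42 μm/a
  chloride contribution → 83.98 μm/a
  ⇒ r_corr(carbon steel) = 93.4 μm/a
93.4 μm/a falls in (80, 200] for carbon steel → category C5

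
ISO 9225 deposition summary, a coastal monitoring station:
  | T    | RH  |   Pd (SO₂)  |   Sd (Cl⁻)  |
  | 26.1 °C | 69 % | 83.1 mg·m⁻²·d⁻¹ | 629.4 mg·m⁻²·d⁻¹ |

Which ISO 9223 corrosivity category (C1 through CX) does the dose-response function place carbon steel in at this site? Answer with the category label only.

carbon steel: f(T) = -0.054·(T−10) [T>10 °C] = -0.8694
  Pd branch = 1.77·Pd^0.52·e^(0.02·RH+f) = 29.37 μm/a
  Cl⁻ term: 0.102·629.4^0.62·exp(0.033·69+0.04·26.1) = 153.5
  sum: 29.37 + 153.5 → r_corr = 182.9 μm/a
Category bounds: 80…200 μm/a bracket r_corr ⇒ C5

C5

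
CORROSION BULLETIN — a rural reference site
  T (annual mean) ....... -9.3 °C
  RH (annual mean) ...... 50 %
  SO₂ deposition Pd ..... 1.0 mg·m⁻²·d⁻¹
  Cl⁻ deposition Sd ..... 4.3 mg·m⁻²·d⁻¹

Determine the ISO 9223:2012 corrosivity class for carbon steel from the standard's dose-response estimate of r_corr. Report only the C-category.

carbon steel: f(T) = +0.150·(T−10) [T≤10 °C] = -2.8950
  sulphur-dioxide contribution → 0.2661 μm/a
  chloride contribution → 0.9044 μm/a
  ⇒ r_corr(carbon steel) = 1.171 μm/a
Category bounds: 0…1.3 μm/a bracket r_corr ⇒ C1

C1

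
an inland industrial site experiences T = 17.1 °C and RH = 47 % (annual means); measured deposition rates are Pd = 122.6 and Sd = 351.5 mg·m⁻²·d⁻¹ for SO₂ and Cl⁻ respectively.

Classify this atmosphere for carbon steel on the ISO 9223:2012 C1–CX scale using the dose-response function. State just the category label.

carbon steel: f(T) = -0.054·(T−10) [T>10 °C] = -0.3834
  sulphur-dioxide contribution → 37.65 μm/a
  chloride contribution → 36.12 μm/a
  total first-year rate 73.76 μm/a
73.8 μm/a falls in (50, 80] for carbon steel → category C4

C4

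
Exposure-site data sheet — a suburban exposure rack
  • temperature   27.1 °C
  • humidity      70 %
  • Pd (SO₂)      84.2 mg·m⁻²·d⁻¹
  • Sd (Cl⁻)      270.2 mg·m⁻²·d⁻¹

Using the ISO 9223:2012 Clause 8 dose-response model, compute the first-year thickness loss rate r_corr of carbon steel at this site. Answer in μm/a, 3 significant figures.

r_corr = 126 μm/a

carbon steel: T>10 °C ⇒ hinge -0.054·(27.1−10) = -0.9234
  Pd branch = 1.77·Pd^0.52·e^(0.02·RH+f) = 28.58 μm/a
  Sd branch = 0.102·Sd^0.62·e^(0.033·RH+0.04·T) = 97.78 μm/a
  sum: 28.58 + 97.78 → r_corr = 126.4 μm/a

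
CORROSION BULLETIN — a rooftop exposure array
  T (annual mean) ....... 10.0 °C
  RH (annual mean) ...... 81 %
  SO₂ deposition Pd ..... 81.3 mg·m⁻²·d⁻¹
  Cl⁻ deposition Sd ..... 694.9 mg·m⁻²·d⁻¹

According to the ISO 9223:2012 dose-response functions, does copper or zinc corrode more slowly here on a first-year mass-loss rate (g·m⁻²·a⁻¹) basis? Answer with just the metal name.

copper: f(T) = +0.126·(T−10) [T≤10 °C] = +0.0000
  Pd branch = 0.0053·Pd^0.26·e^(0.059·RH+f) = 1.979 μm/a
  Sd branch = 0.01025·Sd^0.27·e^(0.036·RH+0.049·T) = 1.808 μm/a
  r_corr = 1.979 + 1.808 = 3.787 μm/a
  mass loss = 3.787 μm/a × 8.96 g/cm³ = 33.93 g·m⁻²·a⁻¹
zinc: f(T) = +0.038·(T−10) [T≤10 °C] = +0.0000
  Pd branch = 0.0129·Pd^0.44·e^(0.046·RH+f) = 3.709 μm/a
  Sd branch = 0.0175·Sd^0.57·e^(0.008·RH+0.085·T) = 3.262 μm/a
  sum: 3.709 + 3.262 → r_corr = 6.971 μm/a
  mass loss = 6.971 μm/a × 7.14 g/cm³ = 49.77 g·m⁻²·a⁻¹
Ordering by g·m⁻²·a⁻¹: zinc (49.8) > copper (33.9)

copper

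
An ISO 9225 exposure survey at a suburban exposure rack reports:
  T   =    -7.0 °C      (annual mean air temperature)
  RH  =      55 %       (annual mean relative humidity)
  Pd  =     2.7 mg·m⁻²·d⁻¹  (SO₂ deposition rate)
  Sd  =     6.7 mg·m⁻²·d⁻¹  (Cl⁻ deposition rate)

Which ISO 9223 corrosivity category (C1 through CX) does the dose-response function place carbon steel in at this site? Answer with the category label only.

C2

carbon steel: f(T) = +0.150·(T−10) [T≤10 °C] = -2.5500
  SO₂ term: 1.77·2.7^0.52·exp(0.02·55-2.5500) = 0.6959
  Sd branch = 0.102·Sd^0.62·e^(0.033·RH+0.04·T) = 1.54 μm/a
  r_corr = 0.6959 + 1.54 = 2.236 μm/a
2.24 μm/a falls in (1.3, 25] for carbon steel → category C2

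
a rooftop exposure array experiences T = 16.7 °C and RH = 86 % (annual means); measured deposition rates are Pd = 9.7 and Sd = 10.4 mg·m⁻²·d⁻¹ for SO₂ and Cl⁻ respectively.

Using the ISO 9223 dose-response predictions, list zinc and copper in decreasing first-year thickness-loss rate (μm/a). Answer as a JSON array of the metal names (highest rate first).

["copper", "zinc"]

zinc: T>10 °C ⇒ hinge -0.071·(16.7−10) = -0.4757
  SO₂ term: 0.0129·9.7^0.44·exp(0.046·86-0.4757) = 1.138
  Cl⁻ term: 0.0175·10.4^0.57·exp(0.008·86+0.085·16.7) = 0.547
  r_corr = 1.138 + 0.547 = 1.685 μm/a
copper: T>10 °C ⇒ hinge -0.080·(16.7−10) = -0.5360
  SO₂ term: 0.0053·9.7^0.26·exp(0.059·86-0.5360) = 0.8947
  Sd branch = 0.01025·Sd^0.27·e^(0.036·RH+0.049·T) = 0.9667 μm/a
  r_corr = 0.8947 + 0.9667 = 1.861 μm/a
Ordering by μm/a: copper (1.86) > zinc (1.69)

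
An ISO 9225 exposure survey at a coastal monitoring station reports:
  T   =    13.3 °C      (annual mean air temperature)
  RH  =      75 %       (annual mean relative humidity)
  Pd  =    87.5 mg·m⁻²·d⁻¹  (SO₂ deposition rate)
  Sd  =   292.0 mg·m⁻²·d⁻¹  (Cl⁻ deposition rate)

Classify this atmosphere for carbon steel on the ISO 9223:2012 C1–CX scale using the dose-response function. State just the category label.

C5

carbon steel: temperature factor f = -0.054·(3.3) = -0.1782
  Pd branch = 1.77·Pd^0.52·e^(0.02·RH+f) = 67.9 μm/a
  Cl⁻ term: 0.102·292.0^0.62·exp(0.033·75+0.04·13.3) = 69.67
  sum: 67.9 + 69.67 → r_corr = 137.6 μm/a
138 μm/a falls in (80, 200] for carbon steel → category C5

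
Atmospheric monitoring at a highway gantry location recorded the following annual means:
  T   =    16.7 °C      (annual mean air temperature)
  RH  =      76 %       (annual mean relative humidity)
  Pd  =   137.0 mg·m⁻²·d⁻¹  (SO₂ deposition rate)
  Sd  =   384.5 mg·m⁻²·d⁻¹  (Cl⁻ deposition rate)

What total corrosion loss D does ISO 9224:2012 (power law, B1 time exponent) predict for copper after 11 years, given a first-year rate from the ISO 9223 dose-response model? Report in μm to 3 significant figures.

copper: T>10 °C ⇒ hinge -0.080·(16.7−10) = -0.5360
  Pd branch = 0.0053·Pd^0.26·e^(0.059·RH+f) = 0.9872 μm/a
  Sd branch = 0.01025·Sd^0.27·e^(0.036·RH+0.049·T) = 1.788 μm/a
  sum: 0.9872 + 1.788 → r_corr = 2.775 μm/a
Long-term exponent b (ISO 9224 Table 2, B1) = 0.667
  D(11) = 2.775 × 11^0.667 = 2.775 × 4.95 = 13.74 μm

D(11) = 13.7 μm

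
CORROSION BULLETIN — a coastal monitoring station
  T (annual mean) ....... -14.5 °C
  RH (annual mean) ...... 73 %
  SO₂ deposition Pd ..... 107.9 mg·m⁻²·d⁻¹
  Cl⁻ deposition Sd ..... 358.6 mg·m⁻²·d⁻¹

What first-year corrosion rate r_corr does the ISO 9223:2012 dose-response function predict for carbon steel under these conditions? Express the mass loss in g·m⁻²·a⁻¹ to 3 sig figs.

r_corr = 209 g·m⁻²·a⁻¹

carbon steel: temperature factor f = +0.150·(-24.5) = -3.6750
  Pd branch = 1.77·Pd^0.52·e^(0.02·RH+f) = 2.204 μm/a
  Sd branch = 0.102·Sd^0.62·e^(0.033·RH+0.04·T) = 24.37 μm/a
  r_corr = 2.204 + 24.37 = 26.57 μm/a
Convert to mass loss: 26.57 μm/a × 7.85 g/cm³ = 208.6 g·m⁻²·a⁻¹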